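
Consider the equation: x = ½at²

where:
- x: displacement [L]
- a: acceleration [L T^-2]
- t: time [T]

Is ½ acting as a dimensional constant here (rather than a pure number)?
No

x has dimensions [L] and at² already has dimensions [L], so the equation balances without ½ contributing any dimensions. ½ is a pure (dimensionless) number; changing or removing it would not affect dimensional consistency.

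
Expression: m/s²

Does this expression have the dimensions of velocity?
No

The expression m/s² has dimensions [L T^-2], but velocity has dimensions [L T^-1].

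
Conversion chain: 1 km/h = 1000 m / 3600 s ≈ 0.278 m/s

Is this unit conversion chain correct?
The chain is correct (no errors).

Correct: 1 km = 1000 m, 1 h = 3600 s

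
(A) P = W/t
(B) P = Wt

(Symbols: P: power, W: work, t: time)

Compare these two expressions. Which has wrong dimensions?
(B)

(A) P = W/t: LHS [L^2 M T^-3], RHS [L^2 M T^-3] ✓
(B) P = Wt: LHS [L^2 M T^-3], RHS [L^2 M T^-1] ✗

Expression (B) P = Wt is dimensionally incorrect.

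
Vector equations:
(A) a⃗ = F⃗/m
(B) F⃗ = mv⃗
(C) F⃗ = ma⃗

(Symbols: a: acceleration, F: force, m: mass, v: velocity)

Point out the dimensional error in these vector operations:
(B) F⃗ = mv⃗

(A) a⃗ = F⃗/m: LHS [L T^-2], RHS [L T^-2] ✓ — force (vector) divided by mass (scalar)
(B) F⃗ = mv⃗: LHS [L M T^-2], RHS [L M T^-1] ✗ — mass times velocity is momentum, not force; should be ma⃗
(C) F⃗ = ma⃗: LHS [L M T^-2], RHS [L M T^-2] ✓ — Force and acceleration are vectors, mass is a scalar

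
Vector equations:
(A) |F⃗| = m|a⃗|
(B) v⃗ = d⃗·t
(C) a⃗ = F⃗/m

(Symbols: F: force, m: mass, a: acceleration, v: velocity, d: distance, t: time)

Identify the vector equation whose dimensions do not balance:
(B) v⃗ = d⃗·t

(A) |F⃗| = m|a⃗|: LHS [L M T^-2], RHS [L M T^-2] ✓ — magnitudes of vectors are scalars
(B) v⃗ = d⃗·t: LHS [L T^-1], RHS [L T] ✗ — velocity is displacement per time; should be d⃗/t
(C) a⃗ = F⃗/m: LHS [L T^-2], RHS [L T^-2] ✓ — force (vector) divided by mass (scalar)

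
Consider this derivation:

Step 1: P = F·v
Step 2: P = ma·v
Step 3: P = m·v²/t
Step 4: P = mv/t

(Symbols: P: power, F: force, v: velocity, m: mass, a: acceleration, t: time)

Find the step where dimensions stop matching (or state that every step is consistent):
Step 4

Step 1: P = F·v → LHS [L^2 M T^-3], RHS [L^2 M T^-3] ✓
Step 2: P = ma·v → LHS [L^2 M T^-3], RHS [L^2 M T^-3] ✓
Step 3: P = m·v²/t → LHS [L^2 M T^-3], RHS [L^2 M T^-3] ✓
Step 4: P = mv/t → LHS [L^2 M T^-3], RHS [L M T^-2] ✗

The first dimensional inconsistency appears in step 4: P = mv/t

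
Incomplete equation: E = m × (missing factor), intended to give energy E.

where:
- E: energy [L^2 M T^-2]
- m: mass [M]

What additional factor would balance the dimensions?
v² (velocity squared), dimensions [L^2 T^-2]

E has dimensions [L^2 M T^-2] and m has dimensions [M].
The missing factor must have dimensions [L^2 M T^-2] / [M] = [L^2 T^-2], i.e. velocity squared (v²).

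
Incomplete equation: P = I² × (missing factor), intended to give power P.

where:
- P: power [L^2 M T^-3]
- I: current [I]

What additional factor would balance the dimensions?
R (resistance), dimensions [I^-2 L^2 M T^-3]

P has dimensions [L^2 M T^-3] and I² has dimensions [I^2].
The missing factor must have dimensions [L^2 M T^-3] / [I^2] = [I^-2 L^2 M T^-3], i.e. resistance (R).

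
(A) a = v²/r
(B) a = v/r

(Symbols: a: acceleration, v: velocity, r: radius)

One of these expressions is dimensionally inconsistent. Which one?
(B)

(A) a = v²/r: LHS [L T^-2], RHS [L T^-2] ✓
(B) a = v/r: LHS [L T^-2], RHS [T^-1] ✗

Expression (B) a = v/r is dimensionally incorrect.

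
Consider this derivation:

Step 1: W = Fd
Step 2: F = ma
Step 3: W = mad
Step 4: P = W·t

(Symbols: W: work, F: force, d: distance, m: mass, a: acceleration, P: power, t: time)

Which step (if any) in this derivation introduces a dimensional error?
Step 4

Step 1: W = Fd → LHS [L^2 M T^-2], RHS [L^2 M T^-2] ✓
Step 2: F = ma → LHS [L M T^-2], RHS [L M T^-2] ✓
Step 3: W = mad → LHS [L^2 M T^-2], RHS [L^2 M T^-2] ✓
Step 4: P = W·t → LHS [L^2 M T^-3], RHS [L^2 M T^-1] ✗

The first dimensional inconsistency appears in step 4: P = W·t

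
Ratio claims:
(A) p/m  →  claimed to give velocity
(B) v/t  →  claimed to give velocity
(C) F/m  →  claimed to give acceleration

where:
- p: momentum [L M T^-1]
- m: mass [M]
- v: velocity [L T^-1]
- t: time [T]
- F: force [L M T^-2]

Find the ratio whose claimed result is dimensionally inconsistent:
(B) v/t does not give velocity

(A) p/m: [L T^-1] = velocity [L T^-1] ✓
(B) v/t: [L T^-2] ≠ velocity [L T^-1] ✗
(C) F/m: [L T^-2] = acceleration [L T^-2] ✓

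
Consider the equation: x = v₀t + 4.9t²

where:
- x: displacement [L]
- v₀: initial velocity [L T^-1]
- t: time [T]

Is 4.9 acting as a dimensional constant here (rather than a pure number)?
Yes

x has dimensions [L], while t² alone has dimensions [T^2]. For the equation to balance, the factor 4.9 must carry dimensions [L T^-2] — it is a dimensional constant (a numerical value of a physical quantity with its units suppressed), not a pure number.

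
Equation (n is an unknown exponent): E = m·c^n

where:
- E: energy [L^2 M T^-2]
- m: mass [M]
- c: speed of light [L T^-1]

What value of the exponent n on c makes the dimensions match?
n = 2

E has dimensions [L^2 M T^-2]; c has dimensions [L T^-1].
The rest of the RHS has dimensions [M], so c^n must supply [L^2 T^-2].
With n = 2: m·c^2 has dimensions [L^2 M T^-2], matching the LHS ✓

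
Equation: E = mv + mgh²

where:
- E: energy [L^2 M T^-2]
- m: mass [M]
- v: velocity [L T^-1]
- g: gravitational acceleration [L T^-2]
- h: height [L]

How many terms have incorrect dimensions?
2

LHS E: [L^2 M T^-2]
- mv: [L M T^-1] ✗
- mgh²: [L^3 M T^-2] ✗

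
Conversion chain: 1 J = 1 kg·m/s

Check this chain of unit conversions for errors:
The chain is incorrect (it contains an error).

Incorrect: Joule is kg·m²/s², not kg·m/s (that is momentum)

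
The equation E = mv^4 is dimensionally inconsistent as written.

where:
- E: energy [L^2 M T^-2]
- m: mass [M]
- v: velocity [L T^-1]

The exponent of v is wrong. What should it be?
The exponent of v should be 2: E = mv^2

The LHS E has dimensions [L^2 M T^-2]; v has dimensions [L T^-1].
As written, the RHS mv^4 (exponent 4 on v) has dimensions [L^4 M T^-4], which does not match.
With exponent 2, the RHS mv^2 has dimensions [L^2 M T^-2], matching the LHS.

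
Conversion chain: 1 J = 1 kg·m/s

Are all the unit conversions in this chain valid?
The chain is incorrect (it contains an error).

Incorrect: Joule is kg·m²/s², not kg·m/s (that is momentum)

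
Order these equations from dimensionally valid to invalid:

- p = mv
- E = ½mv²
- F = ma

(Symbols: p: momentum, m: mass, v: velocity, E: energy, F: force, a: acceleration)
Dimensionally correct: p = mv, E = ½mv², F = ma
Dimensionally incorrect: none
Ordered (correct first, then incorrect): p = mv, E = ½mv², F = ma

- p = mv: LHS [L M T^-1], RHS [L M T^-1] → correct ✓
- E = ½mv²: LHS [L^2 M T^-2], RHS [L^2 M T^-2] → correct ✓
- F = ma: LHS [L M T^-2], RHS [L M T^-2] → correct ✓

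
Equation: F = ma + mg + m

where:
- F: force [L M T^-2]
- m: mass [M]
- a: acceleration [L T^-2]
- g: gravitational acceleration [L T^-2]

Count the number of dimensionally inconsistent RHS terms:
1

LHS F: [L M T^-2]
- ma: [L M T^-2] ✓
- mg: [L M T^-2] ✓
- m: [M] ✗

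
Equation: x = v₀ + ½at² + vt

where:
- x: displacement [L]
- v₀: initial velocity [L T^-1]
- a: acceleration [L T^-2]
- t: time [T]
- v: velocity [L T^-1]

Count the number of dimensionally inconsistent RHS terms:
1

LHS x: [L]
- v₀: [L T^-1] ✗
- ½at²: [L] ✓
- vt: [L] ✓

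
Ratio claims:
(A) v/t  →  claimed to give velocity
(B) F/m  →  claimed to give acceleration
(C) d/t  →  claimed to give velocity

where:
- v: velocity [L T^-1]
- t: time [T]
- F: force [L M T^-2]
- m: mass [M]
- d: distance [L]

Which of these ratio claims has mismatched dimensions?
(A) v/t does not give velocity

(A) v/t: [L T^-2] ≠ velocity [L T^-1] ✗
(B) F/m: [L T^-2] = acceleration [L T^-2] ✓
(C) d/t: [L T^-1] = velocity [L T^-1] ✓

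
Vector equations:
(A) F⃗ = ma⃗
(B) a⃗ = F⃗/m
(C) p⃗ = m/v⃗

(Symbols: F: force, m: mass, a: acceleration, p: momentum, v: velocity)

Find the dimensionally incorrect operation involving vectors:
(C) p⃗ = m/v⃗

(A) F⃗ = ma⃗: LHS [L M T^-2], RHS [L M T^-2] ✓ — Force and acceleration are vectors, mass is a scalar
(B) a⃗ = F⃗/m: LHS [L T^-2], RHS [L T^-2] ✓ — force (vector) divided by mass (scalar)
(C) p⃗ = m/v⃗: LHS [L M T^-1], RHS [L^-1 M T] ✗ — momentum is mass times velocity; should be mv⃗ (and division by a vector is undefined)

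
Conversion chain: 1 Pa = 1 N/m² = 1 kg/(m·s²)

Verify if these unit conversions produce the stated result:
The chain is correct (no errors).

Correct: Pascal is Newton per square meter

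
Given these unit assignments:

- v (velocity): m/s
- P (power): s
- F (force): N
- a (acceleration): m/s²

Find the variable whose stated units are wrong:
P

The variable P (power) should have units W, not s.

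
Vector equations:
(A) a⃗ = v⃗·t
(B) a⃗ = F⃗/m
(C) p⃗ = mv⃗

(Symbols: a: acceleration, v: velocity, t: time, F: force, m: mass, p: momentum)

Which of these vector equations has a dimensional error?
(A) a⃗ = v⃗·t

(A) a⃗ = v⃗·t: LHS [L T^-2], RHS [L] ✗ — acceleration is velocity per time; should be v⃗/t
(B) a⃗ = F⃗/m: LHS [L T^-2], RHS [L T^-2] ✓ — force (vector) divided by mass (scalar)
(C) p⃗ = mv⃗: LHS [L M T^-1], RHS [L M T^-1] ✓ — mass (scalar) times velocity (vector)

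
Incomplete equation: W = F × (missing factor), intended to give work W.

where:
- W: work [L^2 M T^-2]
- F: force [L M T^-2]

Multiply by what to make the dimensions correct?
d (distance), dimensions [L]

W has dimensions [L^2 M T^-2] and F has dimensions [L M T^-2].
The missing factor must have dimensions [L^2 M T^-2] / [L M T^-2] = [L], i.e. distance (d).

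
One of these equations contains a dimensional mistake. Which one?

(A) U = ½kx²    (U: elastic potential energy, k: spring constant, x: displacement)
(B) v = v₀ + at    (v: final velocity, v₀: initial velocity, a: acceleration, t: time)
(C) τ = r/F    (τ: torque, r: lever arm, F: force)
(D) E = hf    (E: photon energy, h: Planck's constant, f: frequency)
(C) τ = r/F

The equation (C) τ = r/F is dimensionally incorrect.

LHS (τ): [L^2 M T^-2]
RHS (r/F): [M^-1 T^2] ✗

The dimensions do not match. The other three equations balance.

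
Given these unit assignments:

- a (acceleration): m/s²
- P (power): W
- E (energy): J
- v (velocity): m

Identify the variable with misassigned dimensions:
v

The variable v (velocity) should have units m/s, not m.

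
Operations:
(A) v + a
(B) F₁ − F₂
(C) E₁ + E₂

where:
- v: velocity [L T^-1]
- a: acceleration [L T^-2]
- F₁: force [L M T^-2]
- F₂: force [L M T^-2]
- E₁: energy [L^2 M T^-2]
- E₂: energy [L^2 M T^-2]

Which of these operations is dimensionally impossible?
(A) v + a

(A) v + a: v [L T^-1] and a [L T^-2] — different dimensions cannot be added/subtracted ✗
(B) F₁ − F₂: F₁ [L M T^-2] and F₂ [L M T^-2] — same dimensions ✓
(C) E₁ + E₂: E₁ [L^2 M T^-2] and E₂ [L^2 M T^-2] — same dimensions ✓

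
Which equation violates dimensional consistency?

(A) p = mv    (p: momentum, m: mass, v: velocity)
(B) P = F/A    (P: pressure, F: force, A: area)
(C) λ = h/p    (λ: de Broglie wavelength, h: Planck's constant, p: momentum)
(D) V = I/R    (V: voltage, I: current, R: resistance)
(D) V = I/R

The equation (D) V = I/R is dimensionally incorrect.

LHS (V): [I^-1 L^2 M T^-3]
RHS (I/R): [I^3 L^-2 M^-1 T^3] ✗

The dimensions do not match. The other three equations balance.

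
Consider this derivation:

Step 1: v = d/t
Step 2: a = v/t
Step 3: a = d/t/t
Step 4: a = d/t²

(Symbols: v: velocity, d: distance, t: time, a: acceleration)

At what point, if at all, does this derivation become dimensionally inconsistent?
No step introduces an error — all steps are dimensionally consistent.

Step 1: v = d/t → LHS [L T^-1], RHS [L T^-1] ✓
Step 2: a = v/t → LHS [L T^-2], RHS [L T^-2] ✓
Step 3: a = d/t/t → LHS [L T^-2], RHS [L T^-2] ✓
Step 4: a = d/t² → LHS [L T^-2], RHS [L T^-2] ✓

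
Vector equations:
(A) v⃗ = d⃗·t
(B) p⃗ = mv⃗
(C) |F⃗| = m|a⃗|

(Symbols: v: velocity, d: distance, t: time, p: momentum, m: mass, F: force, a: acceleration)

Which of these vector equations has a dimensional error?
(A) v⃗ = d⃗·t

(A) v⃗ = d⃗·t: LHS [L T^-1], RHS [L T] ✗ — velocity is displacement per time; should be d⃗/t
(B) p⃗ = mv⃗: LHS [L M T^-1], RHS [L M T^-1] ✓ — mass (scalar) times velocity (vector)
(C) |F⃗| = m|a⃗|: LHS [L M T^-2], RHS [L M T^-2] ✓ — magnitudes of vectors are scalars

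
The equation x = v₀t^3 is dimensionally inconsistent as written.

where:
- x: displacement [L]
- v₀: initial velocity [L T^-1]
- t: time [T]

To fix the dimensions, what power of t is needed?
The exponent of t should be 1: x = v₀t

The LHS x has dimensions [L]; t has dimensions [T].
As written, the RHS v₀t^3 (exponent 3 on t) has dimensions [L T^2], which does not match.
With exponent 1, the RHS v₀t has dimensions [L], matching the LHS.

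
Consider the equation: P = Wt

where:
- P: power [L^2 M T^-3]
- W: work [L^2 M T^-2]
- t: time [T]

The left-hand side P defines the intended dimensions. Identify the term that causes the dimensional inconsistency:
The right-hand side term Wt

P has dimensions [L^2 M T^-3], but Wt has dimensions [L^2 M T^-1], so the term Wt is dimensionally wrong for P.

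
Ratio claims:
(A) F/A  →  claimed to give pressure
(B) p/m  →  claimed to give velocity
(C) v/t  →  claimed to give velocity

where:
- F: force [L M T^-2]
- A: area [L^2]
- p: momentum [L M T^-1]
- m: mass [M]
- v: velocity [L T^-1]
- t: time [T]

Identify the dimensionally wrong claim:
(C) v/t does not give velocity

(A) F/A: [L^-1 M T^-2] = pressure [L^-1 M T^-2] ✓
(B) p/m: [L T^-1] = velocity [L T^-1] ✓
(C) v/t: [L T^-2] ≠ velocity [L T^-1] ✗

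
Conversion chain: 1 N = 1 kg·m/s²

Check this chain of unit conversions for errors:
The chain is correct (no errors).

Correct: Newton is defined as kg·m/s²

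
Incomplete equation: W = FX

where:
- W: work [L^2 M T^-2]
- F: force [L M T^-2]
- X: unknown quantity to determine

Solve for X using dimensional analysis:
X = d (distance), dimensions [L]

W has dimensions [L^2 M T^-2]; the rest of the RHS (F) has dimensions [L M T^-2].
So X must have dimensions [L] — X = d (distance).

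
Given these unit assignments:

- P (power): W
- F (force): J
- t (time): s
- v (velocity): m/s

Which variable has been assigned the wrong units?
F

The variable F (force) should have units N, not J.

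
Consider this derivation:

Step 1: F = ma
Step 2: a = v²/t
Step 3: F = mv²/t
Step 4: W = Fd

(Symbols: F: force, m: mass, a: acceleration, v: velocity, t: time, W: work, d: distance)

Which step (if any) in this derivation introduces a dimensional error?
Step 2

Step 1: F = ma → LHS [L M T^-2], RHS [L M T^-2] ✓
Step 2: a = v²/t → LHS [L T^-2], RHS [L^2 T^-3] ✗

The first dimensional inconsistency appears in step 2: a = v²/t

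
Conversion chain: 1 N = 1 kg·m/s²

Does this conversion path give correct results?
The chain is correct (no errors).

Correct: Newton is defined as kg·m/s²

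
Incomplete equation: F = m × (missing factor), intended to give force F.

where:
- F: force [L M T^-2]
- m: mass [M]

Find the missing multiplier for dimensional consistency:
a (acceleration), dimensions [L T^-2]

F has dimensions [L M T^-2] and m has dimensions [M].
The missing factor must have dimensions [L M T^-2] / [M] = [L T^-2], i.e. acceleration (a).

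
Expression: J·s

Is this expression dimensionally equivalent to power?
No

The expression J·s has dimensions [L^2 M T^-1], but power has dimensions [L^2 M T^-3].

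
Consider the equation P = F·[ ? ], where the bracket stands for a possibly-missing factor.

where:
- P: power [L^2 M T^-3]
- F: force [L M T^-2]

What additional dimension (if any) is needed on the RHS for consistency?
[L T^-1] — velocity (e.g. v)

P has dimensions [L^2 M T^-3]; F has dimensions [L M T^-2].
The bracketed factor must supply [L^2 M T^-3] / [L M T^-2] = [L T^-1].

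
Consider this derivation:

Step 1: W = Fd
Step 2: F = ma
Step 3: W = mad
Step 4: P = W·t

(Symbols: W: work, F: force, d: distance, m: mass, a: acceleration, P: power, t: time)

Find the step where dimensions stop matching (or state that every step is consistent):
Step 4

Step 1: W = Fd → LHS [L^2 M T^-2], RHS [L^2 M T^-2] ✓
Step 2: F = ma → LHS [L M T^-2], RHS [L M T^-2] ✓
Step 3: W = mad → LHS [L^2 M T^-2], RHS [L^2 M T^-2] ✓
Step 4: P = W·t → LHS [L^2 M T^-3], RHS [L^2 M T^-1] ✗

The first dimensional inconsistency appears in step 4: P = W·t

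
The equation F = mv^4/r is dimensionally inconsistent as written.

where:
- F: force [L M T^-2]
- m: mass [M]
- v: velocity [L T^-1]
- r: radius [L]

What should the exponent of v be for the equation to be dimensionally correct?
The exponent of v should be 2: F = mv^2/r

The LHS F has dimensions [L M T^-2]; v has dimensions [L T^-1].
As written, the RHS mv^4/r (exponent 4 on v) has dimensions [L^3 M T^-4], which does not match.
With exponent 2, the RHS mv^2/r has dimensions [L M T^-2], matching the LHS.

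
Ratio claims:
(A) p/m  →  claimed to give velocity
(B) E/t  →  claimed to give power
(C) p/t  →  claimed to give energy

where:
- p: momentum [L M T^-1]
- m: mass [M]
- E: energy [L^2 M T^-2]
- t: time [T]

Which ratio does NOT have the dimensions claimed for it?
(C) p/t does not give energy

(A) p/m: [L T^-1] = velocity [L T^-1] ✓
(B) E/t: [L^2 M T^-3] = power [L^2 M T^-3] ✓
(C) p/t: [L M T^-2] ≠ energy [L^2 M T^-2] ✗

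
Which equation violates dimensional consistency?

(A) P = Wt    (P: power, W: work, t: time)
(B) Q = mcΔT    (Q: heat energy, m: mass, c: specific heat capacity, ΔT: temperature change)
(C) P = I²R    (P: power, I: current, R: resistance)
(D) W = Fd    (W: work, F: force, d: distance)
(A) P = Wt

The equation (A) P = Wt is dimensionally incorrect.

LHS (P): [L^2 M T^-3]
RHS (Wt): [L^2 M T^-1] ✗

The dimensions do not match. The other three equations balance.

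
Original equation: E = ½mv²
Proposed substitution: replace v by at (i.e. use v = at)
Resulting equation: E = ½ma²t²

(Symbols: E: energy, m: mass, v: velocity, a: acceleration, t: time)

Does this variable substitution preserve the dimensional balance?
Yes

[v] = [L T^-1] and [at] = [L T^-1]. These match, so the substitution replaces a quantity by one of the same dimensions and the result E = ½ma²t² has LHS [L^2 M T^-2] vs RHS [L^2 M T^-2] — still consistent.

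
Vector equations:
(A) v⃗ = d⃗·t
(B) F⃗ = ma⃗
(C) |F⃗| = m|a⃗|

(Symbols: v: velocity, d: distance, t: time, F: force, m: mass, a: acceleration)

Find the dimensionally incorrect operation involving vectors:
(A) v⃗ = d⃗·t

(A) v⃗ = d⃗·t: LHS [L T^-1], RHS [L T] ✗ — velocity is displacement per time; should be d⃗/t
(B) F⃗ = ma⃗: LHS [L M T^-2], RHS [L M T^-2] ✓ — Force and acceleration are vectors, mass is a scalar
(C) |F⃗| = m|a⃗|: LHS [L M T^-2], RHS [L M T^-2] ✓ — magnitudes of vectors are scalars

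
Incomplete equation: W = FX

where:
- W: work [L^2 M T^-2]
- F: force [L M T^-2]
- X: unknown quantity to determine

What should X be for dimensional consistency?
X = d (distance), dimensions [L]

W has dimensions [L^2 M T^-2]; the rest of the RHS (F) has dimensions [L M T^-2].
So X must have dimensions [L] — X = d (distance).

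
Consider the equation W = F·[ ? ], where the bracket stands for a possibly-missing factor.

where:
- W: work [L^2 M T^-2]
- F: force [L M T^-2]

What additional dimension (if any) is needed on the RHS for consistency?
[L] — length (e.g. a distance d)

W has dimensions [L^2 M T^-2]; F has dimensions [L M T^-2].
The bracketed factor must supply [L^2 M T^-2] / [L M T^-2] = [L].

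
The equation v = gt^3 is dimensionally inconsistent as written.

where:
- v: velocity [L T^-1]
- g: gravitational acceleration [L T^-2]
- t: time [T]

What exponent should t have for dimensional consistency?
The exponent of t should be 1: v = gt

The LHS v has dimensions [L T^-1]; t has dimensions [T].
As written, the RHS gt^3 (exponent 3 on t) has dimensions [L T], which does not match.
With exponent 1, the RHS gt has dimensions [L T^-1], matching the LHS.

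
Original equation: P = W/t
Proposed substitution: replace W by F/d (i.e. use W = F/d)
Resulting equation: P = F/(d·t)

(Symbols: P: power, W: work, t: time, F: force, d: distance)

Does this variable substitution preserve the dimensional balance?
No

[W] = [L^2 M T^-2] and [F/d] = [M T^-2]. These differ, so the substitution replaces a quantity by one of different dimensions and the result P = F/(d·t) has LHS [L^2 M T^-3] vs RHS [M T^-3] — inconsistent.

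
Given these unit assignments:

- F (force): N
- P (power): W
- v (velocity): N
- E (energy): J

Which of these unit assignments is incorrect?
v

The variable v (velocity) should have units m/s, not N.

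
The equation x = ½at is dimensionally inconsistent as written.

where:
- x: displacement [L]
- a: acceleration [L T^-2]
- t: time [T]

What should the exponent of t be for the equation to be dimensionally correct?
The exponent of t should be 2: x = ½at^2

The LHS x has dimensions [L]; t has dimensions [T].
As written, the RHS ½at (exponent 1 on t) has dimensions [L T^-1], which does not match.
With exponent 2, the RHS ½at^2 has dimensions [L], matching the LHS.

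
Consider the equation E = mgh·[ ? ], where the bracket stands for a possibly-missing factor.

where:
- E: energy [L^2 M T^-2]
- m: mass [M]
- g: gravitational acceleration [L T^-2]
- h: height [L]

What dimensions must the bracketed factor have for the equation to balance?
Nothing is missing — the bracketed factor must be dimensionless.

E has dimensions [L^2 M T^-2] and mgh already has dimensions [L^2 M T^-2], so E = mgh is dimensionally complete.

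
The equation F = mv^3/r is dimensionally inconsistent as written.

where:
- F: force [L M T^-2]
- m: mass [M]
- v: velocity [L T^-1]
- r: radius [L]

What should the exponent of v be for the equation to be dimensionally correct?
The exponent of v should be 2: F = mv^2/r

The LHS F has dimensions [L M T^-2]; v has dimensions [L T^-1].
As written, the RHS mv^3/r (exponent 3 on v) has dimensions [L^2 M T^-3], which does not match.
With exponent 2, the RHS mv^2/r has dimensions [L M T^-2], matching the LHS.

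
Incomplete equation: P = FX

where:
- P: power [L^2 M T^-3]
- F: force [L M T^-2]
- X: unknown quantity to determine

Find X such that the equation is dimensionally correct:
X = v (velocity), dimensions [L T^-1]

P has dimensions [L^2 M T^-3]; the rest of the RHS (F) has dimensions [L M T^-2].
So X must have dimensions [L T^-1] — X = v (velocity).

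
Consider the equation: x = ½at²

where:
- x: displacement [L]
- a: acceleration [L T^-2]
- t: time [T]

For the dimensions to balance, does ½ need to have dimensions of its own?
No

x has dimensions [L] and at² already has dimensions [L], so the equation balances without ½ contributing any dimensions. ½ is a pure (dimensionless) number; changing or removing it would not affect dimensional consistency.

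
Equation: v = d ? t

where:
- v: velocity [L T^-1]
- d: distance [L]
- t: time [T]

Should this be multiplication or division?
division (÷): v = d ÷ t

v [L T^-1]; d [L]; t [T].
d × t → [L T] ✗
d ÷ t → [L T^-1] ✓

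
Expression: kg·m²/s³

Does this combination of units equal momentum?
No

The expression kg·m²/s³ has dimensions [L^2 M T^-3], but momentum has dimensions [L M T^-1].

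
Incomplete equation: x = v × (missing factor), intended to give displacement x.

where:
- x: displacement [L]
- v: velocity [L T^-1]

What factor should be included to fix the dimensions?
t (time), dimensions [T]

x has dimensions [L] and v has dimensions [L T^-1].
The missing factor must have dimensions [L] / [L T^-1] = [T], i.e. time (t).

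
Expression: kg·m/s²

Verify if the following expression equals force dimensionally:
Yes

The expression kg·m/s² has dimensions [L M T^-2], which is exactly force [L M T^-2].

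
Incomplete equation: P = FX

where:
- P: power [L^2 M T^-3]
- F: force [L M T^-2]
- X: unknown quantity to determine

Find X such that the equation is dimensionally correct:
X = v (velocity), dimensions [L T^-1]

P has dimensions [L^2 M T^-3]; the rest of the RHS (F) has dimensions [L M T^-2].
So X must have dimensions [L T^-1] — X = v (velocity).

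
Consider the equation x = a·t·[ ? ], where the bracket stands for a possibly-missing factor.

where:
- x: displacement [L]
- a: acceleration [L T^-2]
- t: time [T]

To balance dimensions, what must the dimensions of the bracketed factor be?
[T] — time (e.g. t)

x has dimensions [L]; a·t has dimensions [L T^-1].
The bracketed factor must supply [L] / [L T^-1] = [T].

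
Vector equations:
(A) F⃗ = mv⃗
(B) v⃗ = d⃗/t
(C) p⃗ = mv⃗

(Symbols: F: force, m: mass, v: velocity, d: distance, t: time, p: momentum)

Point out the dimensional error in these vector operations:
(A) F⃗ = mv⃗

(A) F⃗ = mv⃗: LHS [L M T^-2], RHS [L M T^-1] ✗ — mass times velocity is momentum, not force; should be ma⃗
(B) v⃗ = d⃗/t: LHS [L T^-1], RHS [L T^-1] ✓ — displacement (vector) divided by time (scalar)
(C) p⃗ = mv⃗: LHS [L M T^-1], RHS [L M T^-1] ✓ — mass (scalar) times velocity (vector)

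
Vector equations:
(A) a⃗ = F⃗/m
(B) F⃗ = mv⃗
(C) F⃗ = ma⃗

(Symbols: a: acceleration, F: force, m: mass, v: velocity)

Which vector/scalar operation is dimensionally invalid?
(B) F⃗ = mv⃗

(A) a⃗ = F⃗/m: LHS [L T^-2], RHS [L T^-2] ✓ — force (vector) divided by mass (scalar)
(B) F⃗ = mv⃗: LHS [L M T^-2], RHS [L M T^-1] ✗ — mass times velocity is momentum, not force; should be ma⃗
(C) F⃗ = ma⃗: LHS [L M T^-2], RHS [L M T^-2] ✓ — Force and acceleration are vectors, mass is a scalar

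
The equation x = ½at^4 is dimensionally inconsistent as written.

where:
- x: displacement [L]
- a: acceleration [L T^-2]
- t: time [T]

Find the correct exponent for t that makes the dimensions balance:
The exponent of t should be 2: x = ½at^2

The LHS x has dimensions [L]; t has dimensions [T].
As written, the RHS ½at^4 (exponent 4 on t) has dimensions [L T^2], which does not match.
With exponent 2, the RHS ½at^2 has dimensions [L], matching the LHS.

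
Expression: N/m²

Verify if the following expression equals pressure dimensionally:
Yes

The expression N/m² has dimensions [L^-1 M T^-2], which is exactly pressure [L^-1 M T^-2].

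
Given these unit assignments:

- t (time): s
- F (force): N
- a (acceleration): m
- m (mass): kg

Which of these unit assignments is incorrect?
a

The variable a (acceleration) should have units m/s², not m.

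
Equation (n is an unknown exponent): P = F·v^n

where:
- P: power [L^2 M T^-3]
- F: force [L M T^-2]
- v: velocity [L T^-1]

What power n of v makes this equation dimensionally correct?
n = 1

P has dimensions [L^2 M T^-3]; v has dimensions [L T^-1].
The rest of the RHS has dimensions [L M T^-2], so v^n must supply [L T^-1].
With n = 1: F·v^1 has dimensions [L^2 M T^-3], matching the LHS ✓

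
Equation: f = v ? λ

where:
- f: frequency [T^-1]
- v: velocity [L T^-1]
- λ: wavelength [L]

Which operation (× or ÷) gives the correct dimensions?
division (÷): f = v ÷ λ

f [T^-1]; v [L T^-1]; λ [L].
v × λ → [L^2 T^-1] ✗
v ÷ λ → [T^-1] ✓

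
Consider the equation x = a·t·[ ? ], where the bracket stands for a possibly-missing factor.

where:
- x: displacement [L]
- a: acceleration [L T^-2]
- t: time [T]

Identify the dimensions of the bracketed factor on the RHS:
[T] — time (e.g. t)

x has dimensions [L]; a·t has dimensions [L T^-1].
The bracketed factor must supply [L] / [L T^-1] = [T].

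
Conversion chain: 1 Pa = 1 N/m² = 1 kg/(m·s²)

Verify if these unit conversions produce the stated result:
The chain is correct (no errors).

Correct: Pascal is Newton per square meter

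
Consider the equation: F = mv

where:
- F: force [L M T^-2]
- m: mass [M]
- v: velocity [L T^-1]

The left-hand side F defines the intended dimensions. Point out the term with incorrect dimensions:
The right-hand side term mv

F has dimensions [L M T^-2], but mv has dimensions [L M T^-1], so the term mv is dimensionally wrong for F.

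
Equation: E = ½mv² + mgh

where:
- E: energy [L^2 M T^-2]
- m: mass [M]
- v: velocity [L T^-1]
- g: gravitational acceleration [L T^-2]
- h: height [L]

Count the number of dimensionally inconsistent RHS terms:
0

LHS E: [L^2 M T^-2]
- ½mv²: [L^2 M T^-2] ✓
- mgh: [L^2 M T^-2] ✓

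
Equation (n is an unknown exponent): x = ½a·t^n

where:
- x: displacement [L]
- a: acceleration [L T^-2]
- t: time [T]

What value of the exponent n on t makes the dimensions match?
n = 2

x has dimensions [L]; t has dimensions [T].
The rest of the RHS has dimensions [L T^-2], so t^n must supply [T^2].
With n = 2: ½a·t^2 has dimensions [L], matching the LHS ✓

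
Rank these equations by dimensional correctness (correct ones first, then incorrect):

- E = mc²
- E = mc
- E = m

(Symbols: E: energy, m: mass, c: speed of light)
Dimensionally correct: E = mc²
Dimensionally incorrect: E = mc, E = m
Ordered (correct first, then incorrect): E = mc², E = mc, E = m

- E = mc²: LHS [L^2 M T^-2], RHS [L^2 M T^-2] → correct ✓
- E = mc: LHS [L^2 M T^-2], RHS [L M T^-1] → incorrect ✗
- E = m: LHS [L^2 M T^-2], RHS [M] → incorrect ✗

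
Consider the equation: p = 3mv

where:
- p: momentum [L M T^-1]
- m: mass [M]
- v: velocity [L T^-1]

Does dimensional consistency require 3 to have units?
No

p has dimensions [L M T^-1] and mv already has dimensions [L M T^-1], so the equation balances without 3 contributing any dimensions. 3 is a pure (dimensionless) number; changing or removing it would not affect dimensional consistency.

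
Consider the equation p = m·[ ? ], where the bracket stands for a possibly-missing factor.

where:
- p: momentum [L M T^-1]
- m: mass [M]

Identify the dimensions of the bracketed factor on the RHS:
[L T^-1] — velocity (e.g. v)

p has dimensions [L M T^-1]; m has dimensions [M].
The bracketed factor must supply [L M T^-1] / [M] = [L T^-1].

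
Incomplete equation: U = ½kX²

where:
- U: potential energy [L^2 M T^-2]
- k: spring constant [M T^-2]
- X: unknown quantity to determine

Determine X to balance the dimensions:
X = x (displacement), dimensions [L]

U has dimensions [L^2 M T^-2]; the rest of the RHS (½k) has dimensions [M T^-2].
So X² must have dimensions [L^2], i.e. X has dimensions [L] — X = x (displacement).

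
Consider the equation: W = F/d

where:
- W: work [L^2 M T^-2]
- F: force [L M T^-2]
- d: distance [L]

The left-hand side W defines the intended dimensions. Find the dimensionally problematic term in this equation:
The right-hand side term F/d

W has dimensions [L^2 M T^-2], but F/d has dimensions [M T^-2], so the term F/d is dimensionally wrong for W.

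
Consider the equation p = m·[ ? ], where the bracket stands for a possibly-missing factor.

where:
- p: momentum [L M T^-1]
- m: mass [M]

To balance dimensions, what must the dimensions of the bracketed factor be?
[L T^-1] — velocity (e.g. v)

p has dimensions [L M T^-1]; m has dimensions [M].
The bracketed factor must supply [L M T^-1] / [M] = [L T^-1].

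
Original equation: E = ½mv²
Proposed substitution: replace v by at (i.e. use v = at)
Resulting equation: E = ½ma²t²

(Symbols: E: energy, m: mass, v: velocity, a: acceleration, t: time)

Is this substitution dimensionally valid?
Yes

[v] = [L T^-1] and [at] = [L T^-1]. These match, so the substitution replaces a quantity by one of the same dimensions and the result E = ½ma²t² has LHS [L^2 M T^-2] vs RHS [L^2 M T^-2] — still consistent.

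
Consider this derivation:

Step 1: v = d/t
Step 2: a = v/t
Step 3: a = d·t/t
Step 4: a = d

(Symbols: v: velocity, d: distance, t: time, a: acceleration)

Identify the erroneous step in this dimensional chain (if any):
Step 3

Step 1: v = d/t → LHS [L T^-1], RHS [L T^-1] ✓
Step 2: a = v/t → LHS [L T^-2], RHS [L T^-2] ✓
Step 3: a = d·t/t → LHS [L T^-2], RHS [L] ✗

The first dimensional inconsistency appears in step 3: a = d·t/t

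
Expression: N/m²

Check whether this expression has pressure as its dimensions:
Yes

The expression N/m² has dimensions [L^-1 M T^-2], which is exactly pressure [L^-1 M T^-2].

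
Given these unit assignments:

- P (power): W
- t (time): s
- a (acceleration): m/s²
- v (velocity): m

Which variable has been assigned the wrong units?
v

The variable v (velocity) should have units m/s, not m.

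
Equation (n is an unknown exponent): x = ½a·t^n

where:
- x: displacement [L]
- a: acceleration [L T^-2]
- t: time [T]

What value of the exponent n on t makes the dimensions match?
n = 2

x has dimensions [L]; t has dimensions [T].
The rest of the RHS has dimensions [L T^-2], so t^n must supply [T^2].
With n = 2: ½a·t^2 has dimensions [L], matching the LHS ✓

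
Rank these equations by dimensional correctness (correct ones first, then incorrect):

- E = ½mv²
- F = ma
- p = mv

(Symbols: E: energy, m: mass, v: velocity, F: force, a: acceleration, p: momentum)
Dimensionally correct: E = ½mv², F = ma, p = mv
Dimensionally incorrect: none
Ordered (correct first, then incorrect): E = ½mv², F = ma, p = mv

- E = ½mv²: LHS [L^2 M T^-2], RHS [L^2 M T^-2] → correct ✓
- F = ma: LHS [L M T^-2], RHS [L M T^-2] → correct ✓
- p = mv: LHS [L M T^-1], RHS [L M T^-1] → correct ✓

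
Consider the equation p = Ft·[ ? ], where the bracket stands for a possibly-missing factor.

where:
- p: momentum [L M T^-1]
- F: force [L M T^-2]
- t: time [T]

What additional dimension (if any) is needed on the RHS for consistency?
Nothing is missing — the bracketed factor must be dimensionless.

p has dimensions [L M T^-1] and Ft already has dimensions [L M T^-1], so p = Ft is dimensionally complete.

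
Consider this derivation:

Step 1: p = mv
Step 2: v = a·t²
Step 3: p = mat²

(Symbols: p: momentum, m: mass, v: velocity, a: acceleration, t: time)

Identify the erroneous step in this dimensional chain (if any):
Step 2

Step 1: p = mv → LHS [L M T^-1], RHS [L M T^-1] ✓
Step 2: v = a·t² → LHS [L T^-1], RHS [L] ✗

The first dimensional inconsistency appears in step 2: v = a·t²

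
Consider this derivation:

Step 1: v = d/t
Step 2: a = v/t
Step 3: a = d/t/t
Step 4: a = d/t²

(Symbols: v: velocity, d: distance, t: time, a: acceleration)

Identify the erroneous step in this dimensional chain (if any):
No step introduces an error — all steps are dimensionally consistent.

Step 1: v = d/t → LHS [L T^-1], RHS [L T^-1] ✓
Step 2: a = v/t → LHS [L T^-2], RHS [L T^-2] ✓
Step 3: a = d/t/t → LHS [L T^-2], RHS [L T^-2] ✓
Step 4: a = d/t² → LHS [L T^-2], RHS [L T^-2] ✓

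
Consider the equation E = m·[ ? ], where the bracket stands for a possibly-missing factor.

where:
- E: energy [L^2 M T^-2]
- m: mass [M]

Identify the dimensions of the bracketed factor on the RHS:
[L^2 T^-2] — velocity squared (e.g. v²)

E has dimensions [L^2 M T^-2]; m has dimensions [M].
The bracketed factor must supply [L^2 M T^-2] / [M] = [L^2 T^-2].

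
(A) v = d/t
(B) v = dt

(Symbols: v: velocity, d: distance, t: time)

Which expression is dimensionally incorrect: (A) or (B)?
(B)

(A) v = d/t: LHS [L T^-1], RHS [L T^-1] ✓
(B) v = dt: LHS [L T^-1], RHS [L T] ✗

Expression (B) v = dt is dimensionally incorrect.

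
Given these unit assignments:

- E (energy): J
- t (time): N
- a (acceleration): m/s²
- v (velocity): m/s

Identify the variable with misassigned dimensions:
t

The variable t (time) should have units s, not N.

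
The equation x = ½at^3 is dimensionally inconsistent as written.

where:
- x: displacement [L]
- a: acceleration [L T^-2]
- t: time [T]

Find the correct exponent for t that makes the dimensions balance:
The exponent of t should be 2: x = ½at^2

The LHS x has dimensions [L]; t has dimensions [T].
As written, the RHS ½at^3 (exponent 3 on t) has dimensions [L T], which does not match.
With exponent 2, the RHS ½at^2 has dimensions [L], matching the LHS.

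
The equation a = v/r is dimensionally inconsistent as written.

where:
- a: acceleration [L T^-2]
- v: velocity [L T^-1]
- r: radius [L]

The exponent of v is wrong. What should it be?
The exponent of v should be 2: a = v^2/r

The LHS a has dimensions [L T^-2]; v has dimensions [L T^-1].
As written, the RHS v/r (exponent 1 on v) has dimensions [T^-1], which does not match.
With exponent 2, the RHS v^2/r has dimensions [L T^-2], matching the LHS.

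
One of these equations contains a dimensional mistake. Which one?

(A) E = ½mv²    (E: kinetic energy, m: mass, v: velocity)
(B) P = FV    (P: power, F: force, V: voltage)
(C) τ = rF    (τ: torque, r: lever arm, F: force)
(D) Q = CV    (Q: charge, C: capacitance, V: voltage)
(B) P = FV

The equation (B) P = FV is dimensionally incorrect.

LHS (P): [L^2 M T^-3]
RHS (FV): [I^-1 L^3 M^2 T^-5] ✗

The dimensions do not match. The other three equations balance.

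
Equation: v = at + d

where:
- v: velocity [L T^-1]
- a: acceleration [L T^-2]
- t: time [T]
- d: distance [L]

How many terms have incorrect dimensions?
1

LHS v: [L T^-1]
- at: [L T^-1] ✓
- d: [L] ✗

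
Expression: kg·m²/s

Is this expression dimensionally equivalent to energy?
No

The expression kg·m²/s has dimensions [L^2 M T^-1], but energy has dimensions [L^2 M T^-2].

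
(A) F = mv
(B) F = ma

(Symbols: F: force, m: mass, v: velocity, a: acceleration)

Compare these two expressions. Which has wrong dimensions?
(A)

(A) F = mv: LHS [L M T^-2], RHS [L M T^-1] ✗
(B) F = ma: LHS [L M T^-2], RHS [L M T^-2] ✓

Expression (A) F = mv is dimensionally incorrect.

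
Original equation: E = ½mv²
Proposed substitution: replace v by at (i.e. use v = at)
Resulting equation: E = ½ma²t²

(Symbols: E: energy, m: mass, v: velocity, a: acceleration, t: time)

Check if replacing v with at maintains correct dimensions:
Yes

[v] = [L T^-1] and [at] = [L T^-1]. These match, so the substitution replaces a quantity by one of the same dimensions and the result E = ½ma²t² has LHS [L^2 M T^-2] vs RHS [L^2 M T^-2] — still consistent.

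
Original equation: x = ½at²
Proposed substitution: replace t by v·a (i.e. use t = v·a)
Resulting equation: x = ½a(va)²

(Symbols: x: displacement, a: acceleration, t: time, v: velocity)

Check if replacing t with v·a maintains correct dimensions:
No

[t] = [T] and [v·a] = [L^2 T^-3]. These differ, so the substitution replaces a quantity by one of different dimensions and the result x = ½a(va)² has LHS [L] vs RHS [L^5 T^-8] — inconsistent.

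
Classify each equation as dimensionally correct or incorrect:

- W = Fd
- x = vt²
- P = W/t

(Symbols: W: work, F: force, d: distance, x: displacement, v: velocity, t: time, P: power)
Dimensionally correct: W = Fd, P = W/t
Dimensionally incorrect: x = vt²
Ordered (correct first, then incorrect): W = Fd, P = W/t, x = vt²

- W = Fd: LHS [L^2 M T^-2], RHS [L^2 M T^-2] → correct ✓
- x = vt²: LHS [L], RHS [L T] → incorrect ✗
- P = W/t: LHS [L^2 M T^-3], RHS [L^2 M T^-3] → correct ✓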